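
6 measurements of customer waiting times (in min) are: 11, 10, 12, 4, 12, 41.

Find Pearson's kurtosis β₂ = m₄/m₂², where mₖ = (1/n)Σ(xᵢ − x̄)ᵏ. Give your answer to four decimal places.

x̄ = 15.0000
Σ(xᵢ − x̄)² = 856.0000 ⇒ m₂ = 142.66667
Σ(xᵢ − x̄)⁴ = 472660.0000 ⇒ m₄ = 78776.66667
m₂² = 20353.77778
β₂ = m₄/m₂² = 78776.66667 / 20353.77778 ≈ 3.8704

3.8704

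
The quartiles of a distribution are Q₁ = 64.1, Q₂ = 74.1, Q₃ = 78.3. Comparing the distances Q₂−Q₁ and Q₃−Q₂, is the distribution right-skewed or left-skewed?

left-skewed

Q₂ − Q₁ = 10.0;  Q₃ − Q₂ = 4.2
Q₂ − Q₁ > Q₃ − Q₂ ⇒ the lower half is more spread out ⇒ left-skewed.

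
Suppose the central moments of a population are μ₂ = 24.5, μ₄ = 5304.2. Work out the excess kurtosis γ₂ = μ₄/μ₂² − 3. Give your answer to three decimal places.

μ₂² = 24.5² = 600.25000
μ₄/μ₂² = 5304.2 / 600.25000 = 8.83665
γ₂ = 8.83665 − 3 ≈ 5.837

5.837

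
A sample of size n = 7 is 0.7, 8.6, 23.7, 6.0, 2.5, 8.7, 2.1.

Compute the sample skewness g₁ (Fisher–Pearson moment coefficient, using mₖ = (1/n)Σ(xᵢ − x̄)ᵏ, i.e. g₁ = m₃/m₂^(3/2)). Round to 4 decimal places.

1.3829

x̄ = (0.7 + 8.6 + 23.7 + 6.0 + 2.5 + 8.7 + 2.1) / 7 = 7.4714
deviations (xᵢ − x̄): -6.7714, 1.1286, 16.2286, -1.4714, -4.9714, 1.2286, -5.3714
Σ(xᵢ − x̄)² = 367.7343 ⇒ m₂ = 367.7343/7 = 52.53347
Σ(xᵢ − x̄)³ = 3685.8362 ⇒ m₃ = 3685.8362/7 = 526.54803
m₂^(3/2) = 52.53347^(1.5) = 380.76246
g₁ = m₃ / m₂^(3/2) = 526.54803 / 380.76246 ≈ 1.3829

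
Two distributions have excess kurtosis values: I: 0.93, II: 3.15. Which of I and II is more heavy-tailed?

II

Higher excess kurtosis ⇒ heavier tails relative to the normal distribution.
0.93 vs 3.15: the larger is 3.15, so II has heavier tails.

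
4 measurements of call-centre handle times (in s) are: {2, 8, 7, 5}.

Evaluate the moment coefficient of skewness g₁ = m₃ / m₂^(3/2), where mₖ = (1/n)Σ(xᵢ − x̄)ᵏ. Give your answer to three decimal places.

-0.499

x̄ = (2 + 8 + 7 + 5) / 4 = 5.5000
deviations (xᵢ − x̄): -3.5000, 2.5000, 1.5000, -0.5000
Σ(xᵢ − x̄)² = 21.0000 ⇒ m₂ = 21.0000/4 = 5.25000
Σ(xᵢ − x̄)³ = -24.0000 ⇒ m₃ = -24.0000/4 = -6.00000
m₂^(3/2) = 5.25000^(1.5) = 12.02926
g₁ = m₃ / m₂^(3/2) = -6.00000 / 12.02926 ≈ -0.499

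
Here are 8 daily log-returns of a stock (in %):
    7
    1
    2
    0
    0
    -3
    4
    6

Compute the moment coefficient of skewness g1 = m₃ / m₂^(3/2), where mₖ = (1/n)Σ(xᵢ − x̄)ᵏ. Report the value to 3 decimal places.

x̄ = (7 + 1 + 2 + 0 + 0 - 3 + 4 + 6) / 8 = 2.1250
deviations (xᵢ − x̄): 4.8750, -1.1250, -0.1250, -2.1250, -2.1250, -5.1250, 1.8750, 3.8750
Σ(xᵢ − x̄)² = 78.8750 ⇒ m₂ = 78.8750/8 = 9.85938
Σ(xᵢ − x̄)³ = 25.4063 ⇒ m₃ = 25.4063/8 = 3.17578
m₂^(3/2) = 9.85938^(1.5) = 30.95808
g1 = m₃ / m₂^(3/2) = 3.17578 / 30.95808 ≈ 0.103

0.103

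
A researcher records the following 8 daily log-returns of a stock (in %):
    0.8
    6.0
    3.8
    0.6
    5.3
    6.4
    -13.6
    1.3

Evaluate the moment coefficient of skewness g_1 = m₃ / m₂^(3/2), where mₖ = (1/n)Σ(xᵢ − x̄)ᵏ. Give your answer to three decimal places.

-1.699

x̄ = (0.8 + 6.0 + 3.8 + 0.6 + 5.3 + 6.4 - 13.6 + 1.3) / 8 = 1.3250
deviations (xᵢ − x̄): -0.5250, 4.6750, 2.4750, -0.7250, 3.9750, 5.0750, -14.9250, -0.0250
Σ(xᵢ − x̄)² = 293.0950 ⇒ m₂ = 293.0950/8 = 36.63687
Σ(xᵢ − x̄)³ = -3014.3002 ⇒ m₃ = -3014.3002/8 = -376.78753
m₂^(3/2) = 36.63687^(1.5) = 221.75715
g_1 = m₃ / m₂^(3/2) = -376.78753 / 221.75715 ≈ -1.699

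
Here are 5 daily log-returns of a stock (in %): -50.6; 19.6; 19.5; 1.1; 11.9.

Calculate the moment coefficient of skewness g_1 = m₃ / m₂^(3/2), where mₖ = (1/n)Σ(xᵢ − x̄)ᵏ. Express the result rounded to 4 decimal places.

x̄ = (-50.6 + 19.6 + 19.5 + 1.1 + 11.9) / 5 = 0.3000
deviations (xᵢ − x̄): -50.9000, 19.3000, 19.2000, 0.8000, 11.6000
Σ(xᵢ − x̄)² = 3467.1400 ⇒ m₂ = 3467.1400/5 = 693.42800
Σ(xᵢ − x̄)³ = -116043.8760 ⇒ m₃ = -116043.8760/5 = -23208.77520
m₂^(3/2) = 693.42800^(1.5) = 18260.05415
g_1 = m₃ / m₂^(3/2) = -23208.77520 / 18260.05415 ≈ -1.2710

-1.2710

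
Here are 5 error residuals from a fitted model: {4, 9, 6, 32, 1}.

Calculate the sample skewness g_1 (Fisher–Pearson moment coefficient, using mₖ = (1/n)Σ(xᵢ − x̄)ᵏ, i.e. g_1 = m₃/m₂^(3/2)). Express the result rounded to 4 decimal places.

1.2975

x̄ = (4 + 9 + 6 + 32 + 1) / 5 = 10.4000
deviations (xᵢ − x̄): -6.4000, -1.4000, -4.4000, 21.6000, -9.4000
Σ(xᵢ − x̄)² = 617.2000 ⇒ m₂ = 617.2000/5 = 123.44000
Σ(xᵢ − x̄)³ = 8897.0400 ⇒ m₃ = 8897.0400/5 = 1779.40800
m₂^(3/2) = 123.44000^(1.5) = 1371.46229
g_1 = m₃ / m₂^(3/2) = 1779.40800 / 1371.46229 ≈ 1.2975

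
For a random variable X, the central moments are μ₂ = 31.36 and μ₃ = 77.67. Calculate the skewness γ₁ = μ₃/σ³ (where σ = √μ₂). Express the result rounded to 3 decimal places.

0.442

σ = √μ₂ = √31.36 = 5.60000
σ³ = μ₂^(3/2) = 175.61600
γ₁ = μ₃/σ³ = 77.67 / 175.61600 ≈ 0.442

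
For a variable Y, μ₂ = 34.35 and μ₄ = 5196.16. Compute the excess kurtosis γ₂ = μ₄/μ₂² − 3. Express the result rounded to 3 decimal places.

1.404

μ₂² = 34.35² = 1179.92250
μ₄/μ₂² = 5196.16 / 1179.92250 = 4.40381
γ₂ = 4.40381 − 3 ≈ 1.404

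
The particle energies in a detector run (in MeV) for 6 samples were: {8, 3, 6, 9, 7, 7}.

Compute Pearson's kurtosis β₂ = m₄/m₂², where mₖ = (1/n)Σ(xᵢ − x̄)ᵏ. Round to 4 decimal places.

x̄ = 6.6667
Σ(xᵢ − x̄)² = 21.3333 ⇒ m₂ = 3.55556
Σ(xᵢ − x̄)⁴ = 213.7778 ⇒ m₄ = 35.62963
m₂² = 12.64198
β₂ = m₄/m₂² = 35.62963 / 12.64198 ≈ 2.8184

2.8184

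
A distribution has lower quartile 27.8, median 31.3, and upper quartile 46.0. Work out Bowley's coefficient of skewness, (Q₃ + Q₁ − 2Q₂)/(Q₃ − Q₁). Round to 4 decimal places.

0.6154

numerator: Q₃ + Q₁ − 2Q₂ = 46.0 + 27.8 − 2×31.3 = 11.2000
denominator: Q₃ − Q₁ = 46.0 − 27.8 = 18.2000
Bowley skewness = 11.2000 / 18.2000 ≈ 0.6154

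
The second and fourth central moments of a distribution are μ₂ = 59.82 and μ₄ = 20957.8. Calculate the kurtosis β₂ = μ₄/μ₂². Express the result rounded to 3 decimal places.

5.857

μ₂² = 59.82² = 3578.43240
μ₄/μ₂² = 20957.8 / 3578.43240 = 5.85670
β₂ ≈ 5.857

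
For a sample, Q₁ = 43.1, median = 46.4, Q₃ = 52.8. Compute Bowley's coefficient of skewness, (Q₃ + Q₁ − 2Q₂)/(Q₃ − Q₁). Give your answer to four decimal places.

numerator: Q₃ + Q₁ − 2Q₂ = 52.8 + 43.1 − 2×46.4 = 3.1000
denominator: Q₃ − Q₁ = 52.8 − 43.1 = 9.7000
Bowley skewness = 3.1000 / 9.7000 ≈ 0.3196

0.3196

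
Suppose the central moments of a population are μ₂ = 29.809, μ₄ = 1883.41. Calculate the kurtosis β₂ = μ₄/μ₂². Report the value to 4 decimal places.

μ₂² = 29.809² = 888.57648
μ₄/μ₂² = 1883.41 / 888.57648 = 2.11958
β₂ ≈ 2.1196

2.1196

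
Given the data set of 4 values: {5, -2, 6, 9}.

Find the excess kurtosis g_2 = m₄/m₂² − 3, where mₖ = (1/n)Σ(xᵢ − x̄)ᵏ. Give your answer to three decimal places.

-0.917

x̄ = 4.5000
Σ(xᵢ − x̄)² = 65.0000 ⇒ m₂ = 16.25000
Σ(xᵢ − x̄)⁴ = 2200.2500 ⇒ m₄ = 550.06250
m₂² = 264.06250
g_2 = m₄/m₂² − 3 = 2.08308 − 3 ≈ -0.917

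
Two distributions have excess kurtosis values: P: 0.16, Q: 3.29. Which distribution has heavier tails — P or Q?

Higher excess kurtosis ⇒ heavier tails relative to the normal distribution.
0.16 vs 3.29: the larger is 3.29, so Q has heavier tails.

Q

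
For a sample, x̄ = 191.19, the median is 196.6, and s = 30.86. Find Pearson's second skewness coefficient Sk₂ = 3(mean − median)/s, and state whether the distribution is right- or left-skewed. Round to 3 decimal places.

-0.526, left-skewed

Sk₂ = 3(191.19 − 196.6) / 30.86 = 3 × -5.4100 / 30.86
    = -16.2300 / 30.86 ≈ -0.526
Sk₂ < 0 ⇒ mean < median ⇒ left-skewed (negative skew).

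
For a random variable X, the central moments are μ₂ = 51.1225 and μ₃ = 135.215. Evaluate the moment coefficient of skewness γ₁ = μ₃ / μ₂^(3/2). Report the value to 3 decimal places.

0.370

σ = √μ₂ = √51.1225 = 7.15000
σ³ = μ₂^(3/2) = 365.52588
γ₁ = μ₃/σ³ = 135.215 / 365.52588 ≈ 0.370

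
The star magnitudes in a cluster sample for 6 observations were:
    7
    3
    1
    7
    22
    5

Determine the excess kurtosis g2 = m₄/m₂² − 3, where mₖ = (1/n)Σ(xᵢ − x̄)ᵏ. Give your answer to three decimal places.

x̄ = 7.5000
Σ(xᵢ − x̄)² = 279.5000 ⇒ m₂ = 46.58333
Σ(xᵢ − x̄)⁴ = 46439.3750 ⇒ m₄ = 7739.89583
m₂² = 2170.00694
g2 = m₄/m₂² − 3 = 3.56676 − 3 ≈ 0.567

0.567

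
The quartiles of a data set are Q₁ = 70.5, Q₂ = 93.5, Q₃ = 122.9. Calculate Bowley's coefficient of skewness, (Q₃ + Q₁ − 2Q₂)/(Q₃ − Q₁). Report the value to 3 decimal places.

numerator: Q₃ + Q₁ − 2Q₂ = 122.9 + 70.5 − 2×93.5 = 6.4000
denominator: Q₃ − Q₁ = 122.9 − 70.5 = 52.4000
Bowley skewness = 6.4000 / 52.4000 ≈ 0.122

0.122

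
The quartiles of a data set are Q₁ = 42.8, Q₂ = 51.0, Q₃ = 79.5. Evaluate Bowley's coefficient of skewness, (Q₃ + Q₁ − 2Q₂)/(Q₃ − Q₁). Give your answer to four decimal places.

numerator: Q₃ + Q₁ − 2Q₂ = 79.5 + 42.8 − 2×51.0 = 20.3000
denominator: Q₃ − Q₁ = 79.5 − 42.8 = 36.7000
Bowley skewness = 20.3000 / 36.7000 ≈ 0.5531

0.5531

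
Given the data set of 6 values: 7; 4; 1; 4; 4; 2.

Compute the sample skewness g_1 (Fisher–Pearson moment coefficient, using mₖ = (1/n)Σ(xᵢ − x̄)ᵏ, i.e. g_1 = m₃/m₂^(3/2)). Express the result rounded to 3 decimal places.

x̄ = (7 + 4 + 1 + 4 + 4 + 2) / 6 = 3.6667
deviations (xᵢ − x̄): 3.3333, 0.3333, -2.6667, 0.3333, 0.3333, -1.6667
Σ(xᵢ − x̄)² = 21.3333 ⇒ m₂ = 21.3333/6 = 3.55556
Σ(xᵢ − x̄)³ = 13.5556 ⇒ m₃ = 13.5556/6 = 2.25926
m₂^(3/2) = 3.55556^(1.5) = 6.70442
g_1 = m₃ / m₂^(3/2) = 2.25926 / 6.70442 ≈ 0.337

0.337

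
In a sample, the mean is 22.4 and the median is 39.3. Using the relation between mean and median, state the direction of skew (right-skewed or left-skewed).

left-skewed

mean − median = 22.4 − 39.3 = -16.9
mean < median ⇒ the longer tail is on the left ⇒ left-skewed (negatively skewed).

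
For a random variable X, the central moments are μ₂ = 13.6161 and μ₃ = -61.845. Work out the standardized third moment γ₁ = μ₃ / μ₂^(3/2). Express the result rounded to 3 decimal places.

-1.231

σ = √μ₂ = √13.6161 = 3.69000
σ³ = μ₂^(3/2) = 50.24341
γ₁ = μ₃/σ³ = -61.845 / 50.24341 ≈ -1.231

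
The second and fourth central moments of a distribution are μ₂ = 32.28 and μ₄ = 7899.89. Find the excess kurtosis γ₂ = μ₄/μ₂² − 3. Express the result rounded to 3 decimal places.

μ₂² = 32.28² = 1041.99840
μ₄/μ₂² = 7899.89 / 1041.99840 = 7.58148
γ₂ = 7.58148 − 3 ≈ 4.581

4.581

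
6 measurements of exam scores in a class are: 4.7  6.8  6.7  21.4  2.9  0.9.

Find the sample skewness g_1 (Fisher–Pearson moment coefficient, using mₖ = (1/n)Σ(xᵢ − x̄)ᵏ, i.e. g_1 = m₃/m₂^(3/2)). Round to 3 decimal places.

1.403

x̄ = (4.7 + 6.8 + 6.7 + 21.4 + 2.9 + 0.9) / 6 = 7.2333
deviations (xᵢ − x̄): -2.5333, -0.4333, -0.5333, 14.1667, -4.3333, -6.3333
Σ(xᵢ − x̄)² = 266.4733 ⇒ m₂ = 266.4733/6 = 44.41222
Σ(xᵢ − x̄)³ = 2491.2724 ⇒ m₃ = 2491.2724/6 = 415.21207
m₂^(3/2) = 44.41222^(1.5) = 295.97413
g_1 = m₃ / m₂^(3/2) = 415.21207 / 295.97413 ≈ 1.403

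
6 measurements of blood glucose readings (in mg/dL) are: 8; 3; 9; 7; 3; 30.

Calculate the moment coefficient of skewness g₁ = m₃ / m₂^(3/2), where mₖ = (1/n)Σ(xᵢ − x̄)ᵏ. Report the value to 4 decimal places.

x̄ = (8 + 3 + 9 + 7 + 3 + 30) / 6 = 10.0000
deviations (xᵢ − x̄): -2.0000, -7.0000, -1.0000, -3.0000, -7.0000, 20.0000
Σ(xᵢ − x̄)² = 512.0000 ⇒ m₂ = 512.0000/6 = 85.33333
Σ(xᵢ − x̄)³ = 7278.0000 ⇒ m₃ = 7278.0000/6 = 1213.00000
m₂^(3/2) = 85.33333^(1.5) = 788.27557
g₁ = m₃ / m₂^(3/2) = 1213.00000 / 788.27557 ≈ 1.5388

1.5388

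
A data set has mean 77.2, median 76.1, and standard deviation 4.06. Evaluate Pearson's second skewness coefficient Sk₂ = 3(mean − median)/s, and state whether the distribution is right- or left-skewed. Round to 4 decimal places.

0.8128, right-skewed

Sk₂ = 3(77.2 − 76.1) / 4.06 = 3 × 1.1000 / 4.06
    = 3.3000 / 4.06 ≈ 0.8128
Sk₂ > 0 ⇒ mean > median ⇒ right-skewed (positive skew).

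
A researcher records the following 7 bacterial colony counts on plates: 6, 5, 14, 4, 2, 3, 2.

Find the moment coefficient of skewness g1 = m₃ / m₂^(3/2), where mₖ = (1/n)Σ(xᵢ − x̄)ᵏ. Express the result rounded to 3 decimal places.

x̄ = (6 + 5 + 14 + 4 + 2 + 3 + 2) / 7 = 5.1429
deviations (xᵢ − x̄): 0.8571, -0.1429, 8.8571, -1.1429, -3.1429, -2.1429, -3.1429
Σ(xᵢ − x̄)² = 104.8571 ⇒ m₂ = 104.8571/7 = 14.97959
Σ(xᵢ − x̄)³ = 622.0408 ⇒ m₃ = 622.0408/7 = 88.86297
m₂^(3/2) = 14.97959^(1.5) = 57.97623
g1 = m₃ / m₂^(3/2) = 88.86297 / 57.97623 ≈ 1.533

1.533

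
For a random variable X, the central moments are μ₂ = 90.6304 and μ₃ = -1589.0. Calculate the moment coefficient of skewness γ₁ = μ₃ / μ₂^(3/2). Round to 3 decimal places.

σ = √μ₂ = √90.6304 = 9.52000
σ³ = μ₂^(3/2) = 862.80141
γ₁ = μ₃/σ³ = -1589.0 / 862.80141 ≈ -1.842

-1.842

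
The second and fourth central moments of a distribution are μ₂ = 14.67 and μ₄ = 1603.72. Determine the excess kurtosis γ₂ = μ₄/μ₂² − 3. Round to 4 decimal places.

μ₂² = 14.67² = 215.20890
μ₄/μ₂² = 1603.72 / 215.20890 = 7.45192
γ₂ = 7.45192 − 3 ≈ 4.4519

4.4519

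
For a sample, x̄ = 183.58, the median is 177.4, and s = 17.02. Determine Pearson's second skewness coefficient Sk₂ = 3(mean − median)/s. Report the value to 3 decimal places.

1.089

Sk₂ = 3(183.58 − 177.4) / 17.02 = 3 × 6.1800 / 17.02
    = 18.5400 / 17.02 ≈ 1.089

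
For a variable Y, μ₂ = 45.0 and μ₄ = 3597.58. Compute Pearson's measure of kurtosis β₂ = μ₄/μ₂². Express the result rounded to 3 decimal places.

1.777

μ₂² = 45.0² = 2025.00000
μ₄/μ₂² = 3597.58 / 2025.00000 = 1.77658
β₂ ≈ 1.777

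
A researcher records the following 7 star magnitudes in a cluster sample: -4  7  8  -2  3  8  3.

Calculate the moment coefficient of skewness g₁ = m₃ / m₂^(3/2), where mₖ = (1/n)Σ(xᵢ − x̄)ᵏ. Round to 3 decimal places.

x̄ = (-4 + 7 + 8 - 2 + 3 + 8 + 3) / 7 = 3.2857
deviations (xᵢ − x̄): -7.2857, 3.7143, 4.7143, -5.2857, -0.2857, 4.7143, -0.2857
Σ(xᵢ − x̄)² = 139.4286 ⇒ m₂ = 139.4286/7 = 19.91837
Σ(xᵢ − x̄)³ = -273.6735 ⇒ m₃ = -273.6735/7 = -39.09621
m₂^(3/2) = 19.91837^(1.5) = 88.89567
g₁ = m₃ / m₂^(3/2) = -39.09621 / 88.89567 ≈ -0.440

-0.440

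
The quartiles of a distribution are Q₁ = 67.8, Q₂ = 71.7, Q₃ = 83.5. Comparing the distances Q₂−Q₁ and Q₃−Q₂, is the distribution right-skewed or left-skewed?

Q₂ − Q₁ = 3.9;  Q₃ − Q₂ = 11.8
Q₃ − Q₂ > Q₂ − Q₁ ⇒ the upper half is more spread out ⇒ right-skewed.

right-skewed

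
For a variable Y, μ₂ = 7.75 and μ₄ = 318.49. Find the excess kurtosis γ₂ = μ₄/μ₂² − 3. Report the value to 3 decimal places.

2.303

μ₂² = 7.75² = 60.06250
μ₄/μ₂² = 318.49 / 60.06250 = 5.30264
γ₂ = 5.30264 − 3 ≈ 2.303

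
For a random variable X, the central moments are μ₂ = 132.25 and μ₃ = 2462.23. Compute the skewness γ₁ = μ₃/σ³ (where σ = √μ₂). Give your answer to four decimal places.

1.6190

σ = √μ₂ = √132.25 = 11.50000
σ³ = μ₂^(3/2) = 1520.87500
γ₁ = μ₃/σ³ = 2462.23 / 1520.87500 ≈ 1.6190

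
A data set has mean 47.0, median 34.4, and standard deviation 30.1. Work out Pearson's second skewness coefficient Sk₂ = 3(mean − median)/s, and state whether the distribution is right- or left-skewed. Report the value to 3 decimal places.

Sk₂ = 3(47.0 − 34.4) / 30.1 = 3 × 12.6000 / 30.1
    = 37.8000 / 30.1 ≈ 1.256
Sk₂ > 0 ⇒ mean > median ⇒ right-skewed (positive skew).

1.256, right-skewed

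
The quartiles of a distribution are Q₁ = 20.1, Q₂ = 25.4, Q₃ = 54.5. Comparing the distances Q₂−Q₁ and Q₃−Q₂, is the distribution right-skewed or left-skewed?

right-skewed

Q₂ − Q₁ = 5.3;  Q₃ − Q₂ = 29.1
Q₃ − Q₂ > Q₂ − Q₁ ⇒ the upper half is more spread out ⇒ right-skewed.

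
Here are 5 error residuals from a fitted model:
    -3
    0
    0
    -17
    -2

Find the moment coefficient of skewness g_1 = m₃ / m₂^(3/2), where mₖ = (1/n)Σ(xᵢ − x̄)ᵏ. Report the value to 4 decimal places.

x̄ = (-3 + 0 + 0 - 17 - 2) / 5 = -4.4000
deviations (xᵢ − x̄): 1.4000, 4.4000, 4.4000, -12.6000, 2.4000
Σ(xᵢ − x̄)² = 205.2000 ⇒ m₂ = 205.2000/5 = 41.04000
Σ(xᵢ − x̄)³ = -1813.4400 ⇒ m₃ = -1813.4400/5 = -362.68800
m₂^(3/2) = 41.04000^(1.5) = 262.91237
g_1 = m₃ / m₂^(3/2) = -362.68800 / 262.91237 ≈ -1.3795

-1.3795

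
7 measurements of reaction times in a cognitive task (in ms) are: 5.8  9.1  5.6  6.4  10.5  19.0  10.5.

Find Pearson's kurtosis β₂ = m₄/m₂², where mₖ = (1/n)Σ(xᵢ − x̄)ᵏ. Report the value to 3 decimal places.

3.471

x̄ = 9.5571
Σ(xᵢ − x̄)² = 130.8971 ⇒ m₂ = 18.69959
Σ(xᵢ − x̄)⁴ = 8496.2970 ⇒ m₄ = 1213.75672
m₂² = 349.67473
β₂ = m₄/m₂² = 1213.75672 / 349.67473 ≈ 3.471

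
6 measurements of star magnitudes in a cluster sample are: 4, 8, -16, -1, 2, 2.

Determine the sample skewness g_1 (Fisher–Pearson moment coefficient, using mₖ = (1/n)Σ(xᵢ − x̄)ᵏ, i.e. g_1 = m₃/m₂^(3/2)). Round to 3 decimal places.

x̄ = (4 + 8 - 16 - 1 + 2 + 2) / 6 = -0.1667
deviations (xᵢ − x̄): 4.1667, 8.1667, -15.8333, -0.8333, 2.1667, 2.1667
Σ(xᵢ − x̄)² = 344.8333 ⇒ m₂ = 344.8333/6 = 57.47222
Σ(xᵢ − x̄)³ = -3332.5556 ⇒ m₃ = -3332.5556/6 = -555.42593
m₂^(3/2) = 57.47222^(1.5) = 435.69942
g_1 = m₃ / m₂^(3/2) = -555.42593 / 435.69942 ≈ -1.275

-1.275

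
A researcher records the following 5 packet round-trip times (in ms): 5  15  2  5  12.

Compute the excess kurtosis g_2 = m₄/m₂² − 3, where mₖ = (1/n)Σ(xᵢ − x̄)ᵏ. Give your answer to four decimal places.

-1.4932

x̄ = 7.8000
Σ(xᵢ − x̄)² = 118.8000 ⇒ m₂ = 23.76000
Σ(xᵢ − x̄)⁴ = 4253.1360 ⇒ m₄ = 850.62720
m₂² = 564.53760
g_2 = m₄/m₂² − 3 = 1.50677 − 3 ≈ -1.4932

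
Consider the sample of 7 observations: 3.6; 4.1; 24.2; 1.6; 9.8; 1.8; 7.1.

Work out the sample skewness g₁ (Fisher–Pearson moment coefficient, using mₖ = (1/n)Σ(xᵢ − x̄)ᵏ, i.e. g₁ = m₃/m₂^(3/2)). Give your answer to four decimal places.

1.5201

x̄ = (3.6 + 4.1 + 24.2 + 1.6 + 9.8 + 1.8 + 7.1) / 7 = 7.4571
deviations (xᵢ − x̄): -3.8571, -3.3571, 16.7429, -5.8571, 2.3429, -5.6571, -0.3571
Σ(xᵢ − x̄)² = 378.3971 ⇒ m₂ = 378.3971/7 = 54.05673
Σ(xᵢ − x̄)³ = 4229.0226 ⇒ m₃ = 4229.0226/7 = 604.14609
m₂^(3/2) = 54.05673^(1.5) = 397.44287
g₁ = m₃ / m₂^(3/2) = 604.14609 / 397.44287 ≈ 1.5201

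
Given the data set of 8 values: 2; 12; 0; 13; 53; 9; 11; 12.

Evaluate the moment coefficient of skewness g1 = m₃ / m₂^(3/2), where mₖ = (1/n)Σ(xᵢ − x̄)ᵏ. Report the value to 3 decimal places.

x̄ = (2 + 12 + 0 + 13 + 53 + 9 + 11 + 12) / 8 = 14.0000
deviations (xᵢ − x̄): -12.0000, -2.0000, -14.0000, -1.0000, 39.0000, -5.0000, -3.0000, -2.0000
Σ(xᵢ − x̄)² = 1904.0000 ⇒ m₂ = 1904.0000/8 = 238.00000
Σ(xᵢ − x̄)³ = 54678.0000 ⇒ m₃ = 54678.0000/8 = 6834.75000
m₂^(3/2) = 238.00000^(1.5) = 3671.68517
g1 = m₃ / m₂^(3/2) = 6834.75000 / 3671.68517 ≈ 1.861

1.861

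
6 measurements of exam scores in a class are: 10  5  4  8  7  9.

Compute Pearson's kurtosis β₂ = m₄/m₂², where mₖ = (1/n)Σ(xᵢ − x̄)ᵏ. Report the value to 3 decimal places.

x̄ = 7.1667
Σ(xᵢ − x̄)² = 26.8333 ⇒ m₂ = 4.47222
Σ(xᵢ − x̄)⁴ = 198.8194 ⇒ m₄ = 33.13657
m₂² = 20.00077
β₂ = m₄/m₂² = 33.13657 / 20.00077 ≈ 1.657

1.657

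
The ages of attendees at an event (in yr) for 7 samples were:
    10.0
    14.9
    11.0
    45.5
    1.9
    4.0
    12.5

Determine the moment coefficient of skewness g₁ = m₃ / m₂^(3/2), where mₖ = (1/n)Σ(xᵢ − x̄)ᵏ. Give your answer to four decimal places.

1.6097

x̄ = (10.0 + 14.9 + 11.0 + 45.5 + 1.9 + 4.0 + 12.5) / 7 = 14.2571
deviations (xᵢ − x̄): -4.2571, 0.6429, -3.2571, 31.2429, -12.3571, -10.2571, -1.7571
Σ(xᵢ − x̄)² = 1266.2571 ⇒ m₂ = 1266.2571/7 = 180.89388
Σ(xᵢ − x̄)³ = 27413.7220 ⇒ m₃ = 27413.7220/7 = 3916.24601
m₂^(3/2) = 180.89388^(1.5) = 2432.96467
g₁ = m₃ / m₂^(3/2) = 3916.24601 / 2432.96467 ≈ 1.6097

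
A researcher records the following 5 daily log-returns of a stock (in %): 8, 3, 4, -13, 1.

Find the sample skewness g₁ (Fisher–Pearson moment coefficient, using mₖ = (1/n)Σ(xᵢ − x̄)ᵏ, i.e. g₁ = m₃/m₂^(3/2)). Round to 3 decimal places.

x̄ = (8 + 3 + 4 - 13 + 1) / 5 = 0.6000
deviations (xᵢ − x̄): 7.4000, 2.4000, 3.4000, -13.6000, 0.4000
Σ(xᵢ − x̄)² = 257.2000 ⇒ m₂ = 257.2000/5 = 51.44000
Σ(xᵢ − x̄)³ = -2057.0400 ⇒ m₃ = -2057.0400/5 = -411.40800
m₂^(3/2) = 51.44000^(1.5) = 368.93634
g₁ = m₃ / m₂^(3/2) = -411.40800 / 368.93634 ≈ -1.115

-1.115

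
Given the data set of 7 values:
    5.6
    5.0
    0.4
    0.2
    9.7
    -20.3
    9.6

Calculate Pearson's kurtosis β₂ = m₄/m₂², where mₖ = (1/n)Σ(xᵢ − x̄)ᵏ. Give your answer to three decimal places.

x̄ = 1.4571
Σ(xᵢ − x̄)² = 640.0371 ⇒ m₂ = 91.43388
Σ(xᵢ − x̄)⁴ = 233551.1045 ⇒ m₄ = 33364.44350
m₂² = 8360.15396
β₂ = m₄/m₂² = 33364.44350 / 8360.15396 ≈ 3.991

3.991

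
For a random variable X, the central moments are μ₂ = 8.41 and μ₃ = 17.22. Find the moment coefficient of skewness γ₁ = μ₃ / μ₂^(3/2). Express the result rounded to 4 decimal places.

σ = √μ₂ = √8.41 = 2.90000
σ³ = μ₂^(3/2) = 24.38900
γ₁ = μ₃/σ³ = 17.22 / 24.38900 ≈ 0.7061

0.7061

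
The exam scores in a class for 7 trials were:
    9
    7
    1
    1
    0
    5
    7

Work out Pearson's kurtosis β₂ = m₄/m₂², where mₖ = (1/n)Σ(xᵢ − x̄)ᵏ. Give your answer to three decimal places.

x̄ = 4.2857
Σ(xᵢ − x̄)² = 77.4286 ⇒ m₂ = 11.06122
Σ(xᵢ − x̄)⁴ = 1173.2070 ⇒ m₄ = 167.60100
m₂² = 122.35069
β₂ = m₄/m₂² = 167.60100 / 122.35069 ≈ 1.370

1.370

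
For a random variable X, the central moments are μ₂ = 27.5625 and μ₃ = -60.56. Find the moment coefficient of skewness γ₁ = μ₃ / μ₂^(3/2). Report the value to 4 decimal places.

σ = √μ₂ = √27.5625 = 5.25000
σ³ = μ₂^(3/2) = 144.70313
γ₁ = μ₃/σ³ = -60.56 / 144.70313 ≈ -0.4185

-0.4185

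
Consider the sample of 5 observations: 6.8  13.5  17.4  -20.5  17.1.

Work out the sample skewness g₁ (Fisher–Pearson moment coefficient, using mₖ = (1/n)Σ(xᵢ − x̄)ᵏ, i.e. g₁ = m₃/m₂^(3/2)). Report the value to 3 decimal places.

-1.253

x̄ = (6.8 + 13.5 + 17.4 - 20.5 + 17.1) / 5 = 6.8600
deviations (xᵢ − x̄): -0.0600, 6.6400, 10.5400, -27.3600, 10.2400
Σ(xᵢ − x̄)² = 1008.6120 ⇒ m₂ = 1008.6120/5 = 201.72240
Σ(xᵢ − x̄)³ = -17943.4622 ⇒ m₃ = -17943.4622/5 = -3588.69245
m₂^(3/2) = 201.72240^(1.5) = 2865.04330
g₁ = m₃ / m₂^(3/2) = -3588.69245 / 2865.04330 ≈ -1.253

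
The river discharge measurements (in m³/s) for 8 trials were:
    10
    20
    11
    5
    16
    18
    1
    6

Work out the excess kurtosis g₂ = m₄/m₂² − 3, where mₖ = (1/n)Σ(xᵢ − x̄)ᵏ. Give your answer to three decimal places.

-1.290

x̄ = 10.8750
Σ(xᵢ − x̄)² = 316.8750 ⇒ m₂ = 39.60938
Σ(xᵢ − x̄)⁴ = 21466.2129 ⇒ m₄ = 2683.27661
m₂² = 1568.90259
g₂ = m₄/m₂² − 3 = 1.71029 − 3 ≈ -1.290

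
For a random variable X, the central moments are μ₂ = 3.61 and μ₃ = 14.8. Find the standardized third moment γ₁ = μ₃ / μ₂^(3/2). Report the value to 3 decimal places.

2.158

σ = √μ₂ = √3.61 = 1.90000
σ³ = μ₂^(3/2) = 6.85900
γ₁ = μ₃/σ³ = 14.8 / 6.85900 ≈ 2.158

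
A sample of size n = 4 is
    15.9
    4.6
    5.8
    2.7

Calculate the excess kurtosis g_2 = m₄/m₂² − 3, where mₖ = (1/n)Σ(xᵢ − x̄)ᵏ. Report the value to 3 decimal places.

x̄ = 7.2500
Σ(xᵢ − x̄)² = 104.6500 ⇒ m₂ = 26.16250
Σ(xᵢ − x̄)⁴ = 6080.7360 ⇒ m₄ = 1520.18401
m₂² = 684.47641
g_2 = m₄/m₂² − 3 = 2.22094 − 3 ≈ -0.779

-0.779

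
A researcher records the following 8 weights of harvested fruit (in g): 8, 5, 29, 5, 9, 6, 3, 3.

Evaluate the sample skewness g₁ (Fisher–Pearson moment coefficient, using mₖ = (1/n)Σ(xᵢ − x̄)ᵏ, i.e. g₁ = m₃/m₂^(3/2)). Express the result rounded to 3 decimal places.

1.997

x̄ = (8 + 5 + 29 + 5 + 9 + 6 + 3 + 3) / 8 = 8.5000
deviations (xᵢ − x̄): -0.5000, -3.5000, 20.5000, -3.5000, 0.5000, -2.5000, -5.5000, -5.5000
Σ(xᵢ − x̄)² = 512.0000 ⇒ m₂ = 512.0000/8 = 64.00000
Σ(xᵢ − x̄)³ = 8181.0000 ⇒ m₃ = 8181.0000/8 = 1022.62500
m₂^(3/2) = 64.00000^(1.5) = 512.00000
g₁ = m₃ / m₂^(3/2) = 1022.62500 / 512.00000 ≈ 1.997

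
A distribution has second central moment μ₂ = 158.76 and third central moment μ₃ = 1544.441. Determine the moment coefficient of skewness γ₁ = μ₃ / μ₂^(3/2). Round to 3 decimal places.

0.772

σ = √μ₂ = √158.76 = 12.60000
σ³ = μ₂^(3/2) = 2000.37600
γ₁ = μ₃/σ³ = 1544.441 / 2000.37600 ≈ 0.772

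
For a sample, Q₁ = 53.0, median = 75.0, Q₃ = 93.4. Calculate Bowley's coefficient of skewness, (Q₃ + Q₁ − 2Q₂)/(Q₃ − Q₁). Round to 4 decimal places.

numerator: Q₃ + Q₁ − 2Q₂ = 93.4 + 53.0 − 2×75.0 = -3.6000
denominator: Q₃ − Q₁ = 93.4 − 53.0 = 40.4000
Bowley skewness = -3.6000 / 40.4000 ≈ -0.0891

-0.0891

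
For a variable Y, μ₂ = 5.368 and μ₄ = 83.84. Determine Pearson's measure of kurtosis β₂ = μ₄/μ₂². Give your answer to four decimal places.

μ₂² = 5.368² = 28.81542
μ₄/μ₂² = 83.84 / 28.81542 = 2.90955
β₂ ≈ 2.9096

2.9096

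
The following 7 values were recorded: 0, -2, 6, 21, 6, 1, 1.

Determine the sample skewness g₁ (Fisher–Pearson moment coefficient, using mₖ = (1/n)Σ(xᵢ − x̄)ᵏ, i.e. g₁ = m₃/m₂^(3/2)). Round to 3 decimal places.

1.456

x̄ = (0 - 2 + 6 + 21 + 6 + 1 + 1) / 7 = 4.7143
deviations (xᵢ − x̄): -4.7143, -6.7143, 1.2857, 16.2857, 1.2857, -3.7143, -3.7143
Σ(xᵢ − x̄)² = 363.4286 ⇒ m₂ = 363.4286/7 = 51.91837
Σ(xᵢ − x̄)³ = 3813.6735 ⇒ m₃ = 3813.6735/7 = 544.81050
m₂^(3/2) = 51.91837^(1.5) = 374.09469
g₁ = m₃ / m₂^(3/2) = 544.81050 / 374.09469 ≈ 1.456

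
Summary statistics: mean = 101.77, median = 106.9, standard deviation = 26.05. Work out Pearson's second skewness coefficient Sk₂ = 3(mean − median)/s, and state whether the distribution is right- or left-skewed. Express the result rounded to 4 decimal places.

-0.5908, left-skewed

Sk₂ = 3(101.77 − 106.9) / 26.05 = 3 × -5.1300 / 26.05
    = -15.3900 / 26.05 ≈ -0.5908
Sk₂ < 0 ⇒ mean < median ⇒ left-skewed (negative skew).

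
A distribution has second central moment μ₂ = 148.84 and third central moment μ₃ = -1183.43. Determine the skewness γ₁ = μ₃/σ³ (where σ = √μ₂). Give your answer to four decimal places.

-0.6517

σ = √μ₂ = √148.84 = 12.20000
σ³ = μ₂^(3/2) = 1815.84800
γ₁ = μ₃/σ³ = -1183.43 / 1815.84800 ≈ -0.6517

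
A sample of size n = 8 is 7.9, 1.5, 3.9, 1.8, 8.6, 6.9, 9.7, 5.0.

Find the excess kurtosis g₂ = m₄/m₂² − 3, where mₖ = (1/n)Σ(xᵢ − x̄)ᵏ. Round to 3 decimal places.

x̄ = 5.6625
Σ(xᵢ − x̄)² = 67.2587 ⇒ m₂ = 8.40734
Σ(xᵢ − x̄)⁴ = 900.2237 ⇒ m₄ = 112.52796
m₂² = 70.68343
g₂ = m₄/m₂² − 3 = 1.59200 − 3 ≈ -1.408

-1.408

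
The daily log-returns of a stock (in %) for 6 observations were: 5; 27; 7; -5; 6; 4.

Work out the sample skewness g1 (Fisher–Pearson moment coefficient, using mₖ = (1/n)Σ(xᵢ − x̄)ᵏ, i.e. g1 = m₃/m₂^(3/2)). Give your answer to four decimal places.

1.0571

x̄ = (5 + 27 + 7 - 5 + 6 + 4) / 6 = 7.3333
deviations (xᵢ − x̄): -2.3333, 19.6667, -0.3333, -12.3333, -1.3333, -3.3333
Σ(xᵢ − x̄)² = 557.3333 ⇒ m₂ = 557.3333/6 = 92.88889
Σ(xᵢ − x̄)³ = 5678.4444 ⇒ m₃ = 5678.4444/6 = 946.40741
m₂^(3/2) = 92.88889^(1.5) = 895.25273
g1 = m₃ / m₂^(3/2) = 946.40741 / 895.25273 ≈ 1.0571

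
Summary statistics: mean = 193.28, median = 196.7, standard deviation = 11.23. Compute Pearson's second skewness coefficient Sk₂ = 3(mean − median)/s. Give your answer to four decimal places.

-0.9136

Sk₂ = 3(193.28 − 196.7) / 11.23 = 3 × -3.4200 / 11.23
    = -10.2600 / 11.23 ≈ -0.9136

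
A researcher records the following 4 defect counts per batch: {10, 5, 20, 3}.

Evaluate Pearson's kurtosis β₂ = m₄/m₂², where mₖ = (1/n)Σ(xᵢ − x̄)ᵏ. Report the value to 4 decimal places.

1.9179

x̄ = 9.5000
Σ(xᵢ − x̄)² = 173.0000 ⇒ m₂ = 43.25000
Σ(xᵢ − x̄)⁴ = 14350.2500 ⇒ m₄ = 3587.56250
m₂² = 1870.56250
β₂ = m₄/m₂² = 3587.56250 / 1870.56250 ≈ 1.9179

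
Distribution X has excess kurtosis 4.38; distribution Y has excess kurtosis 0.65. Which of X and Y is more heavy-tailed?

X

Higher excess kurtosis ⇒ heavier tails relative to the normal distribution.
4.38 vs 0.65: the larger is 4.38, so X has heavier tails.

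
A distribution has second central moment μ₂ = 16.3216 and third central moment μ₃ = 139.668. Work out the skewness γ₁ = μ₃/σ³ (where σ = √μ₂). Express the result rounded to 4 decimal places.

σ = √μ₂ = √16.3216 = 4.04000
σ³ = μ₂^(3/2) = 65.93926
γ₁ = μ₃/σ³ = 139.668 / 65.93926 ≈ 2.1181

2.1181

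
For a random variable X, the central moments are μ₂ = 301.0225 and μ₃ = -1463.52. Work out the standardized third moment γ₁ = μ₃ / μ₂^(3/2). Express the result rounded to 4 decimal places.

-0.2802

σ = √μ₂ = √301.0225 = 17.35000
σ³ = μ₂^(3/2) = 5222.74037
γ₁ = μ₃/σ³ = -1463.52 / 5222.74037 ≈ -0.2802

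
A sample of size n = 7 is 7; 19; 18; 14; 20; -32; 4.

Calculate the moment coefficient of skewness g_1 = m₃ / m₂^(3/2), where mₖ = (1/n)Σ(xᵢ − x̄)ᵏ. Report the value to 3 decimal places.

-1.600

x̄ = (7 + 19 + 18 + 14 + 20 - 32 + 4) / 7 = 7.1429
deviations (xᵢ − x̄): -0.1429, 11.8571, 10.8571, 6.8571, 12.8571, -39.1429, -3.1429
Σ(xᵢ − x̄)² = 2012.8571 ⇒ m₂ = 2012.8571/7 = 287.55102
Σ(xᵢ − x̄)³ = -54609.6735 ⇒ m₃ = -54609.6735/7 = -7801.38192
m₂^(3/2) = 287.55102^(1.5) = 4876.09737
g_1 = m₃ / m₂^(3/2) = -7801.38192 / 4876.09737 ≈ -1.600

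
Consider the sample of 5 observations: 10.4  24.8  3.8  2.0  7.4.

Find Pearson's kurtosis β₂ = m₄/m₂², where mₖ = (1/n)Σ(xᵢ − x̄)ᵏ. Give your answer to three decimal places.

x̄ = 9.6800
Σ(xᵢ − x̄)² = 327.8880 ⇒ m₂ = 65.57760
Σ(xᵢ − x̄)⁴ = 56966.1486 ⇒ m₄ = 11393.22973
m₂² = 4300.42162
β₂ = m₄/m₂² = 11393.22973 / 4300.42162 ≈ 2.649

2.649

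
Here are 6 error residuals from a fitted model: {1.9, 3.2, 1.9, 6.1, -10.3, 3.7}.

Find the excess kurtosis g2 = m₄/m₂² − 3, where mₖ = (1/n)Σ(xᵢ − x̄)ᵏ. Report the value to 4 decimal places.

0.7449

x̄ = 1.0833
Σ(xᵢ − x̄)² = 167.4083 ⇒ m₂ = 27.90139
Σ(xᵢ − x̄)⁴ = 17492.2666 ⇒ m₄ = 2915.37777
m₂² = 778.48750
g2 = m₄/m₂² − 3 = 3.74493 − 3 ≈ 0.7449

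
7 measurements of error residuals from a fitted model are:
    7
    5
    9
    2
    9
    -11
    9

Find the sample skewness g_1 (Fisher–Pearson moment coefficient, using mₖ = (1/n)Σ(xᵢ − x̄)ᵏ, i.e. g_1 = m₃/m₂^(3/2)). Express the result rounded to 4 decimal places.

-1.5491

x̄ = (7 + 5 + 9 + 2 + 9 - 11 + 9) / 7 = 4.2857
deviations (xᵢ − x̄): 2.7143, 0.7143, 4.7143, -2.2857, 4.7143, -15.2857, 4.7143
Σ(xᵢ − x̄)² = 313.4286 ⇒ m₂ = 313.4286/7 = 44.77551
Σ(xᵢ − x̄)³ = -3248.8163 ⇒ m₃ = -3248.8163/7 = -464.11662
m₂^(3/2) = 44.77551^(1.5) = 299.61311
g_1 = m₃ / m₂^(3/2) = -464.11662 / 299.61311 ≈ -1.5491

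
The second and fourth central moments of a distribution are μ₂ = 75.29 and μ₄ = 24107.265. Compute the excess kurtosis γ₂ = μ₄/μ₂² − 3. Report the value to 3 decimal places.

μ₂² = 75.29² = 5668.58410
μ₄/μ₂² = 24107.265 / 5668.58410 = 4.25278
γ₂ = 4.25278 − 3 ≈ 1.253

1.253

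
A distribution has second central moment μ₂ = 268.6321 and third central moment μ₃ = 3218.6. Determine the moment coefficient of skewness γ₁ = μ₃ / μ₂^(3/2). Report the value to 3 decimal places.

0.731

σ = √μ₂ = √268.6321 = 16.39000
σ³ = μ₂^(3/2) = 4402.88012
γ₁ = μ₃/σ³ = 3218.6 / 4402.88012 ≈ 0.731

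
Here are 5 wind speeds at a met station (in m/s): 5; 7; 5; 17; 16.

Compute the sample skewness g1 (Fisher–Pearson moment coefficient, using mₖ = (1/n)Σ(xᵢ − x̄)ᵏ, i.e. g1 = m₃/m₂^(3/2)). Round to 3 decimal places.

x̄ = (5 + 7 + 5 + 17 + 16) / 5 = 10.0000
deviations (xᵢ − x̄): -5.0000, -3.0000, -5.0000, 7.0000, 6.0000
Σ(xᵢ − x̄)² = 144.0000 ⇒ m₂ = 144.0000/5 = 28.80000
Σ(xᵢ − x̄)³ = 282.0000 ⇒ m₃ = 282.0000/5 = 56.40000
m₂^(3/2) = 28.80000^(1.5) = 154.55702
g1 = m₃ / m₂^(3/2) = 56.40000 / 154.55702 ≈ 0.365

0.365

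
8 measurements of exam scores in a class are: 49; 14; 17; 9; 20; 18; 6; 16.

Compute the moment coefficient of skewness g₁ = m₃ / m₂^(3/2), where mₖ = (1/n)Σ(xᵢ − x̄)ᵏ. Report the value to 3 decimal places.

x̄ = (49 + 14 + 17 + 9 + 20 + 18 + 6 + 16) / 8 = 18.6250
deviations (xᵢ − x̄): 30.3750, -4.6250, -1.6250, -9.6250, 1.3750, -0.6250, -12.6250, -2.6250
Σ(xᵢ − x̄)² = 1207.8750 ⇒ m₂ = 1207.8750/8 = 150.98438
Σ(xᵢ − x̄)³ = 25002.2813 ⇒ m₃ = 25002.2813/8 = 3125.28516
m₂^(3/2) = 150.98438^(1.5) = 1855.23107
g₁ = m₃ / m₂^(3/2) = 3125.28516 / 1855.23107 ≈ 1.685

1.685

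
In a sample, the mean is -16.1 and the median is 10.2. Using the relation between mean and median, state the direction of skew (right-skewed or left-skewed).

mean − median = -16.1 − 10.2 = -26.3
mean < median ⇒ the longer tail is on the left ⇒ left-skewed (negatively skewed).

left-skewed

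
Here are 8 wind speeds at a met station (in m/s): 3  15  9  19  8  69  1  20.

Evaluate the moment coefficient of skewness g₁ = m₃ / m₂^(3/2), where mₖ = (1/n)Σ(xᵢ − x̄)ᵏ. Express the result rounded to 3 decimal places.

1.821

x̄ = (3 + 15 + 9 + 19 + 8 + 69 + 1 + 20) / 8 = 18.0000
deviations (xᵢ − x̄): -15.0000, -3.0000, -9.0000, 1.0000, -10.0000, 51.0000, -17.0000, 2.0000
Σ(xᵢ − x̄)² = 3310.0000 ⇒ m₂ = 3310.0000/8 = 413.75000
Σ(xᵢ − x̄)³ = 122616.0000 ⇒ m₃ = 122616.0000/8 = 15327.00000
m₂^(3/2) = 413.75000^(1.5) = 8416.02487
g₁ = m₃ / m₂^(3/2) = 15327.00000 / 8416.02487 ≈ 1.821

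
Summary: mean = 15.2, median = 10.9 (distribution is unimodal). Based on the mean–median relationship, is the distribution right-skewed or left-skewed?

mean − median = 15.2 − 10.9 = 4.3
mean > median ⇒ the longer tail is on the right ⇒ right-skewed (positively skewed).

right-skewed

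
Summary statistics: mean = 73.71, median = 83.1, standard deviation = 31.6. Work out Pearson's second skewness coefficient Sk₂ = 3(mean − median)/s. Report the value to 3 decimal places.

Sk₂ = 3(73.71 − 83.1) / 31.6 = 3 × -9.3900 / 31.6
    = -28.1700 / 31.6 ≈ -0.891

-0.891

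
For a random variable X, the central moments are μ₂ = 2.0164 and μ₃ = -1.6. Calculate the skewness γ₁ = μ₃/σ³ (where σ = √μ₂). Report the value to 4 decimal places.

-0.5588

σ = √μ₂ = √2.0164 = 1.42000
σ³ = μ₂^(3/2) = 2.86329
γ₁ = μ₃/σ³ = -1.6 / 2.86329 ≈ -0.5588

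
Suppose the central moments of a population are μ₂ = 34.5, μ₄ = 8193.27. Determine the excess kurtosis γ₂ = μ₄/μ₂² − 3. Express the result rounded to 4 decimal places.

3.8837

μ₂² = 34.5² = 1190.25000
μ₄/μ₂² = 8193.27 / 1190.25000 = 6.88365
γ₂ = 6.88365 − 3 ≈ 3.8837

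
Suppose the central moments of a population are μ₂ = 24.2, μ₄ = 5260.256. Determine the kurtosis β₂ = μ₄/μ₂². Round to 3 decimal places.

8.982

μ₂² = 24.2² = 585.64000
μ₄/μ₂² = 5260.256 / 585.64000 = 8.98206
β₂ ≈ 8.982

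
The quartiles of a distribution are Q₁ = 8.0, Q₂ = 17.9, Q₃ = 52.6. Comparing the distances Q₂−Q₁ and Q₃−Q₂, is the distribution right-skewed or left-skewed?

Q₂ − Q₁ = 9.9;  Q₃ − Q₂ = 34.7
Q₃ − Q₂ > Q₂ − Q₁ ⇒ the upper half is more spread out ⇒ right-skewed.

right-skewed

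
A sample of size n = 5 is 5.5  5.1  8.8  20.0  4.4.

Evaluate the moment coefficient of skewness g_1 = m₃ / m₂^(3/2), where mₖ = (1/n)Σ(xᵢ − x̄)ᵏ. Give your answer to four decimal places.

1.2716

x̄ = (5.5 + 5.1 + 8.8 + 20.0 + 4.4) / 5 = 8.7600
deviations (xᵢ − x̄): -3.2600, -3.6600, 0.0400, 11.2400, -4.3600
Σ(xᵢ − x̄)² = 169.3720 ⇒ m₂ = 169.3720/5 = 33.87440
Σ(xᵢ − x̄)³ = 1253.4790 ⇒ m₃ = 1253.4790/5 = 250.69579
m₂^(3/2) = 33.87440^(1.5) = 197.15483
g_1 = m₃ / m₂^(3/2) = 250.69579 / 197.15483 ≈ 1.2716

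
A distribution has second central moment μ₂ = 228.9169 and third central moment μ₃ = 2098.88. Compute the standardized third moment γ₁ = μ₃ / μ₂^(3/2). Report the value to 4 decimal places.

0.6060

σ = √μ₂ = √228.9169 = 15.13000
σ³ = μ₂^(3/2) = 3463.51270
γ₁ = μ₃/σ³ = 2098.88 / 3463.51270 ≈ 0.6060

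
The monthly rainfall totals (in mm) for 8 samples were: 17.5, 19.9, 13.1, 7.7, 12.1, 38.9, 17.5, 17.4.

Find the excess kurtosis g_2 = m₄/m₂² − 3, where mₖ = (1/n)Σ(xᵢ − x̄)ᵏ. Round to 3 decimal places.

1.430

x̄ = 18.0125
Σ(xᵢ − x̄)² = 606.1888 ⇒ m₂ = 75.77359
Σ(xᵢ − x̄)⁴ = 203474.1371 ⇒ m₄ = 25434.26713
m₂² = 5741.63751
g_2 = m₄/m₂² − 3 = 4.42979 − 3 ≈ 1.430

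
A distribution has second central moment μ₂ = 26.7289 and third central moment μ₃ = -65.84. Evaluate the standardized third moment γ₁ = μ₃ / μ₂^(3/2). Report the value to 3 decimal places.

-0.476

σ = √μ₂ = √26.7289 = 5.17000
σ³ = μ₂^(3/2) = 138.18841
γ₁ = μ₃/σ³ = -65.84 / 138.18841 ≈ -0.476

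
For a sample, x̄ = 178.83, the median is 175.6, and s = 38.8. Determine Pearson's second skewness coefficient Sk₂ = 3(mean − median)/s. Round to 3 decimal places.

0.250

Sk₂ = 3(178.83 − 175.6) / 38.8 = 3 × 3.2300 / 38.8
    = 9.6900 / 38.8 ≈ 0.250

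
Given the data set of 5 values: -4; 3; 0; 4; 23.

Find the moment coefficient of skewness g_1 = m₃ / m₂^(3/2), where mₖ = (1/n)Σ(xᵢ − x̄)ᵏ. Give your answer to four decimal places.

1.1612

x̄ = (-4 + 3 + 0 + 4 + 23) / 5 = 5.2000
deviations (xᵢ − x̄): -9.2000, -2.2000, -5.2000, -1.2000, 17.8000
Σ(xᵢ − x̄)² = 434.8000 ⇒ m₂ = 434.8000/5 = 86.96000
Σ(xᵢ − x̄)³ = 4708.0800 ⇒ m₃ = 4708.0800/5 = 941.61600
m₂^(3/2) = 86.96000^(1.5) = 810.92240
g_1 = m₃ / m₂^(3/2) = 941.61600 / 810.92240 ≈ 1.1612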